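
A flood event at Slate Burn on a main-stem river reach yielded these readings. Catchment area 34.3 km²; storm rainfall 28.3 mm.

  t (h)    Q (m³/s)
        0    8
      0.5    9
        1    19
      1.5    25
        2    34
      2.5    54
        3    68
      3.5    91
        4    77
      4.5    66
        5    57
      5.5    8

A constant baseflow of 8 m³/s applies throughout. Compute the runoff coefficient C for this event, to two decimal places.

C ≈ 0.78

ΣQ_DR = 420.0 m³/s; V = ΣQ_DR·Δt = 7.560 × 10^5 m³.
Runoff depth d = V / A = 22.04 mm.
C = d / P = 22.04 / 28.3 = 0.78.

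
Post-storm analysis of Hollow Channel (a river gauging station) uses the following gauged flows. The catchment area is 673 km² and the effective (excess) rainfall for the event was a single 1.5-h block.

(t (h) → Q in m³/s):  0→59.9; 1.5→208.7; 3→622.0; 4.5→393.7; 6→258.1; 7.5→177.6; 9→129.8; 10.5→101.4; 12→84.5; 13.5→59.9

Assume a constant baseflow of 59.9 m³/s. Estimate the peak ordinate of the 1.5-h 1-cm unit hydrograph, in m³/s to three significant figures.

U_p ≈ 468 m³/s

Direct runoff: 0.0, 148.8, 562.1, 333.8, 198.2, 117.7, 69.9, 41.5, 24.6, 0.0 m³/s; ΣQ_DR = 1497 m³/s, peak = 562.1 m³/s.
Runoff depth d = ΣQ_DR·Δt / A = 1497 × 5400 / (673 km²) = 12.01 mm.
The 1-cm UH is the DRH scaled by (10 mm)/d, so U_p = 562.1 × 10/12.01 = 468 m³/s.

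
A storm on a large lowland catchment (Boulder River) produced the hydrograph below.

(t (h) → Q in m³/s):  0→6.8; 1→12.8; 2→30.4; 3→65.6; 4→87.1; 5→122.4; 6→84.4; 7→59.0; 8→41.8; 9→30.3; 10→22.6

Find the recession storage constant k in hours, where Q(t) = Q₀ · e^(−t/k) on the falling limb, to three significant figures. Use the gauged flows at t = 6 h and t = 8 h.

On the falling limb, Q drops from 84.4 to 41.8 m³/s between t = 6 h and t = 8 h (Δt = 2 h).
k = −Δt / ln(Q₂/Q₁) = −2 / ln(41.8/84.4) = 2.85 h.

k ≈ 2.85 h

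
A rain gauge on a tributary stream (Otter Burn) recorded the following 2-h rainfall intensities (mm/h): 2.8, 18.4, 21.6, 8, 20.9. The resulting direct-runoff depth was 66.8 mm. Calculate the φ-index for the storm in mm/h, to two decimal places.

Only the 3 blocks with intensity above φ contribute runoff: 18.4, 21.6, 20.9 mm/h.
Σ(I−φ)·Δt = d  ⇒  (18.4+21.6+20.9 − 3φ)·2 = 66.8
φ = (60.90 − 66.8/2) / 3 = 9.17 mm/h.

φ ≈ 9.17 mm/h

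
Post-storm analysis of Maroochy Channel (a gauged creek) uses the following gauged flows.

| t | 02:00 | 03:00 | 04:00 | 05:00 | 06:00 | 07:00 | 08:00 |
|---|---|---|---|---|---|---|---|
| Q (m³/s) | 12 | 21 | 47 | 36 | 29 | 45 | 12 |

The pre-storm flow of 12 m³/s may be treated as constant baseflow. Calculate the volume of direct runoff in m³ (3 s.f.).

Direct-runoff ordinates (Q − Q_b): 0.0, 9.0, 35.0, 24.0, 17.0, 33.0, 0.0 m³/s.
ΣQ_DR = 118.0 m³/s.
With Δt = 1 h = 3600 s, V = ΣQ_DR · Δt = 118.0 × 3600 = 4.25 × 10^5 m³.

V ≈ 4.25 × 10^5 m³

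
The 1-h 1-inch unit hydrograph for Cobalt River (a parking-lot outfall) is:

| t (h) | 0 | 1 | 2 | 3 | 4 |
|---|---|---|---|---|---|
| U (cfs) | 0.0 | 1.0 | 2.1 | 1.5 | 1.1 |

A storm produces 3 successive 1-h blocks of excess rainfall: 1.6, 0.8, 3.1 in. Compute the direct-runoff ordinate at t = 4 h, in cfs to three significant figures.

By discrete convolution, Q_j = Σ (P_i / 1 in) · U_{j−i}.
At t = 4 h (j=4): Q = (1.6/1)·1.1 + (0.8/1)·1.5 + (3.1/1)·2.1 = 9.47 cfs.

Q ≈ 9.47 cfs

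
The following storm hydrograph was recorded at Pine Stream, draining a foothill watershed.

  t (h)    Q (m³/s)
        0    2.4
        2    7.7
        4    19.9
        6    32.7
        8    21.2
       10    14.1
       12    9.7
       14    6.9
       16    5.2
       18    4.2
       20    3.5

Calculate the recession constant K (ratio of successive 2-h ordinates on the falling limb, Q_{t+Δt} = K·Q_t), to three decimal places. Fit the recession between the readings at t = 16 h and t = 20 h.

K ≈ 0.820

Using the recession-limb readings at t = 16 h and t = 20 h: Q falls from 5.2 to 3.5 m³/s over 2 intervals.
K = (Q₂/Q₁)^(1/2) = (3.5/5.2)^(1/2) = 0.820.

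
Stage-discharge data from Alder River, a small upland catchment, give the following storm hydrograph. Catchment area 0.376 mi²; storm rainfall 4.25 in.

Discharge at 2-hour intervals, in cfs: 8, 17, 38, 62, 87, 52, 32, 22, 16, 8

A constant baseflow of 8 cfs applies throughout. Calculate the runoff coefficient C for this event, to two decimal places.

ΣQ_DR = 262.0 cfs; V = ΣQ_DR·Δt = 1.886 × 10^6 ft³.
Runoff depth d = V / A = 2.160 in.
C = d / P = 2.160 / 4.25 = 0.51.

C ≈ 0.51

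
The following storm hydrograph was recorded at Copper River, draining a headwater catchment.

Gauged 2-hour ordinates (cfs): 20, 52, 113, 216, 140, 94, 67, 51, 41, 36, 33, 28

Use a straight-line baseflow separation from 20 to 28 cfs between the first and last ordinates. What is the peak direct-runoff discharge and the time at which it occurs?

Q_p = 193.82 cfs at t = 6 h

Subtracting baseflow gives direct-runoff ordinates: 0.00, 31.27, 91.55, 193.82, 117.09, 70.36, 42.64, 25.91, 15.18, 9.45, 5.73, 0.00 cfs.
The maximum is 193.82 cfs, occurring at the reading for t = 6 h.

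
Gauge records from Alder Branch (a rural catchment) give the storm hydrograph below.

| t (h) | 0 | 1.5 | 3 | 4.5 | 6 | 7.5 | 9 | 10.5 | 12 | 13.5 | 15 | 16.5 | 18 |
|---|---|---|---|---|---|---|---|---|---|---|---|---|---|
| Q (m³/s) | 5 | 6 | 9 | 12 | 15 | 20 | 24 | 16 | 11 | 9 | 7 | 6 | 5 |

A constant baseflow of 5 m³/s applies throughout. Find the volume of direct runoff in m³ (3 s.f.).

V ≈ 4.32 × 10^5 m³

Direct-runoff ordinates (Q − Q_b): 0.0, 1.0, 4.0, 7.0, 10.0, 15.0, 19.0, 11.0, 6.0, 4.0, 2.0, 1.0, 0.0 m³/s.
ΣQ_DR = 80.00 m³/s.
With Δt = 1.5 h = 5400 s, V = ΣQ_DR · Δt = 80.00 × 5400 = 4.32 × 10^5 m³.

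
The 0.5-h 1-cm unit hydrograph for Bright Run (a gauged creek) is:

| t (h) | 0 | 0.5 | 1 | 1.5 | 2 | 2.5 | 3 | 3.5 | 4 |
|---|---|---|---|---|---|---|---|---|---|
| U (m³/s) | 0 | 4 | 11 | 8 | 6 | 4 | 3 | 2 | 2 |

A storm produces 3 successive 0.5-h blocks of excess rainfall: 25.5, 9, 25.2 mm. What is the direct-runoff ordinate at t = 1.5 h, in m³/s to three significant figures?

By discrete convolution, Q_j = Σ (P_i / 10 mm) · U_{j−i}.
At t = 1.5 h (j=3): Q = (25.5/10)·8 + (9/10)·11 + (25.2/10)·4 = 40.4 m³/s.

Q ≈ 40.4 m³/s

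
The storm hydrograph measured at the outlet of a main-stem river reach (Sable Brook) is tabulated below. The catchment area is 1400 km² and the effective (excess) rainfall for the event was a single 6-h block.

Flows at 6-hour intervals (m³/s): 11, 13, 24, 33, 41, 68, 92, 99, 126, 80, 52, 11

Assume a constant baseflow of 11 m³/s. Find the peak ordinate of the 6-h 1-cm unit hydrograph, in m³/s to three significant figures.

Direct runoff: 0.0, 2.0, 13.0, 22.0, 30.0, 57.0, 81.0, 88.0, 115.0, 69.0, 41.0, 0.0 m³/s; ΣQ_DR = 518.0 m³/s, peak = 115.0 m³/s.
Runoff depth d = ΣQ_DR·Δt / A = 518.0 × 21600 / (1400 km²) = 7.992 mm.
The 1-cm UH is the DRH scaled by (10 mm)/d, so U_p = 115.0 × 10/7.992 = 144 m³/s.

U_p ≈ 144 m³/s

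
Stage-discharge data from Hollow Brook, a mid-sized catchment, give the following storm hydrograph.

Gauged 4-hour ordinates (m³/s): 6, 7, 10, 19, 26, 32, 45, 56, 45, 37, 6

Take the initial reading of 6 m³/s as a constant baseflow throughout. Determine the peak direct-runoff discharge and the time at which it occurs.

Q_p = 50.0 m³/s at t = 28 h

Subtracting baseflow gives direct-runoff ordinates: 0.0, 1.0, 4.0, 13.0, 20.0, 26.0, 39.0, 50.0, 39.0, 31.0, 0.0 m³/s.
The maximum is 50.0 m³/s, occurring at the reading for t = 28 h.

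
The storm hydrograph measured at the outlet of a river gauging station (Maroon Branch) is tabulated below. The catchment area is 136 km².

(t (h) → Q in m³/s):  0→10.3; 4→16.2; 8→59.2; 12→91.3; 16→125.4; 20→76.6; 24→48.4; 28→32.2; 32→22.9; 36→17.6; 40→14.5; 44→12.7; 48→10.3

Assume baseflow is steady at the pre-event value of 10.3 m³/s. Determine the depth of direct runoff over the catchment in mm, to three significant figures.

Direct runoff: 0.0, 5.9, 48.9, 81.0, 115.1, 66.3, 38.1, 21.9, 12.6, 7.3, 4.2, 2.4, 0.0 m³/s; ΣQ_DR = 403.7 m³/s.
V = ΣQ_DR · Δt = 403.7 × 14400 s = 5.813 × 10^6 m³.
Over A = 136 km², depth = V / A = 42.7 mm.

d ≈ 42.7 mm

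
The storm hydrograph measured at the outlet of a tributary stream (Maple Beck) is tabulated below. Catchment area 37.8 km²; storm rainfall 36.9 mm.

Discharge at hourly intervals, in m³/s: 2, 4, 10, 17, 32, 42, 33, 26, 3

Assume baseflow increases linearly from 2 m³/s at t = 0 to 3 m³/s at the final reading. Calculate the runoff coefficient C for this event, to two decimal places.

ΣQ_DR = 146.5 m³/s; V = ΣQ_DR·Δt = 5.274 × 10^5 m³.
Runoff depth d = V / A = 13.95 mm.
C = d / P = 13.95 / 36.9 = 0.38.

C ≈ 0.38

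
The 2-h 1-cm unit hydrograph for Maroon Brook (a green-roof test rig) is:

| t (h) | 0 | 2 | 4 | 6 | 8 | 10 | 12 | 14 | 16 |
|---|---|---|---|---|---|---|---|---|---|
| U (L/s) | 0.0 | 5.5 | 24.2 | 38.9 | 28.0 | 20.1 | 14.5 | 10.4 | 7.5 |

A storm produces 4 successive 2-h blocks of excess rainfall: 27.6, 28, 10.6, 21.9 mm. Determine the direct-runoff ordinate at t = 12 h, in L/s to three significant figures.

Q ≈ 211 L/s

By discrete convolution, Q_j = Σ (P_i / 10 mm) · U_{j−i}.
At t = 12 h (j=6): Q = (27.6/10)·14.5 + (28/10)·20.1 + (10.6/10)·28.0 + (21.9/10)·38.9 = 211 L/s.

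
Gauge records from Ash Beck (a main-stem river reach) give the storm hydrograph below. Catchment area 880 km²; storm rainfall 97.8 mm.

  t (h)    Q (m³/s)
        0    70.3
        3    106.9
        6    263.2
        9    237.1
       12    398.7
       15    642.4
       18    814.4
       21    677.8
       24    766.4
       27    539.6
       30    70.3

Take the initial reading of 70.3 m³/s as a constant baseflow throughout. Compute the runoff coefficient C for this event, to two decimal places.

C ≈ 0.48

ΣQ_DR = 3814 m³/s; V = ΣQ_DR·Δt = 4.119 × 10^7 m³.
Runoff depth d = V / A = 46.81 mm.
C = d / P = 46.81 / 97.8 = 0.48.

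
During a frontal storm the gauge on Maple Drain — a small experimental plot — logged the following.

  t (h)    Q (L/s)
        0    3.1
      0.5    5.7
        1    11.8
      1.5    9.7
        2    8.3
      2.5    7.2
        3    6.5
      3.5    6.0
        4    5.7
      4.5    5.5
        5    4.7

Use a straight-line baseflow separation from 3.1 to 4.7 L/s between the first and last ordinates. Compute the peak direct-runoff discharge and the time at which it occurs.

Q_p = 8.38 L/s at t = 1 h

Subtracting baseflow gives direct-runoff ordinates: 0.00, 2.44, 8.38, 6.12, 4.56, 3.30, 2.44, 1.78, 1.32, 0.96, 0.00 L/s.
The maximum is 8.38 L/s, occurring at the reading for t = 1 h.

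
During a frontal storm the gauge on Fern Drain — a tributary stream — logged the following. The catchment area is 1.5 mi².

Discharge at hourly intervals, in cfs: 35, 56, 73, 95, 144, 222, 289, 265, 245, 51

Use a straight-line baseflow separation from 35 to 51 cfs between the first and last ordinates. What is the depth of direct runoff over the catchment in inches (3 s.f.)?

Direct runoff: 0.00, 19.22, 34.44, 54.67, 101.89, 178.11, 243.33, 217.56, 195.78, 0.00 cfs; ΣQ_DR = 1045 cfs.
V = ΣQ_DR · Δt = 1045 × 3600 s = 3.762 × 10^6 ft³.
Over A = 1.5 mi², depth = V / A = 1.08 in.

d ≈ 1.08 in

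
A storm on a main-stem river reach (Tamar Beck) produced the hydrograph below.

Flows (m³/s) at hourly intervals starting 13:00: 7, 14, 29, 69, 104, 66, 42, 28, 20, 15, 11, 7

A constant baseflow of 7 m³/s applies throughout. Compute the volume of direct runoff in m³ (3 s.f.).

Direct-runoff ordinates (Q − Q_b): 0.0, 7.0, 22.0, 62.0, 97.0, 59.0, 35.0, 21.0, 13.0, 8.0, 4.0, 0.0 m³/s.
ΣQ_DR = 328.0 m³/s.
With Δt = 1 h = 3600 s, V = ΣQ_DR · Δt = 328.0 × 3600 = 1.18 × 10^6 m³.

V ≈ 1.18 × 10^6 m³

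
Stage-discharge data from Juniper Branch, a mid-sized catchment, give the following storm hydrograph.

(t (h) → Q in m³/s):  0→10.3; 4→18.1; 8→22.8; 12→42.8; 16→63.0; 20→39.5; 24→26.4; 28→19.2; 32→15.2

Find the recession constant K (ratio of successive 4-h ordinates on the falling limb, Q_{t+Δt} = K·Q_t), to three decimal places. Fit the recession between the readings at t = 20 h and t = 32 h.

K ≈ 0.727

Using the recession-limb readings at t = 20 h and t = 32 h: Q falls from 39.5 to 15.2 m³/s over 3 intervals.
K = (Q₂/Q₁)^(1/3) = (15.2/39.5)^(1/3) = 0.727.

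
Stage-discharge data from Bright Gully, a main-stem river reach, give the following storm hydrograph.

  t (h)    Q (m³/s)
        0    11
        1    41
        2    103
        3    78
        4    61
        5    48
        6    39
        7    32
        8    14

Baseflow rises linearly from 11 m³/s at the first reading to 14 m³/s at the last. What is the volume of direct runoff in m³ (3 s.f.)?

V ≈ 1.13 × 10^6 m³

Direct-runoff ordinates (Q − Q_b): 0.00, 29.62, 91.25, 65.88, 48.50, 35.12, 25.75, 18.38, 0.00 m³/s.
ΣQ_DR = 314.5 m³/s.
With Δt = 1 h = 3600 s, V = ΣQ_DR · Δt = 314.5 × 3600 = 1.13 × 10^6 m³.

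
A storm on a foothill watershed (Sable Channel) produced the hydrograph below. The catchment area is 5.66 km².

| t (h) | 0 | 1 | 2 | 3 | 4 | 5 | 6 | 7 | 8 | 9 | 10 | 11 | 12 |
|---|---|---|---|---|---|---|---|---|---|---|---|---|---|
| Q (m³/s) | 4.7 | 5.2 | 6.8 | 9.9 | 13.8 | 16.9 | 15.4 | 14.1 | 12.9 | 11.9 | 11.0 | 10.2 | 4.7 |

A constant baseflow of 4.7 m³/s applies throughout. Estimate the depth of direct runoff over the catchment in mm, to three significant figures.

d ≈ 48.6 mm

Direct runoff: 0.0, 0.5, 2.1, 5.2, 9.1, 12.2, 10.7, 9.4, 8.2, 7.2, 6.3, 5.5, 0.0 m³/s; ΣQ_DR = 76.40 m³/s.
V = ΣQ_DR · Δt = 76.40 × 3600 s = 2.750 × 10^5 m³.
Over A = 5.66 km², depth = V / A = 48.6 mm.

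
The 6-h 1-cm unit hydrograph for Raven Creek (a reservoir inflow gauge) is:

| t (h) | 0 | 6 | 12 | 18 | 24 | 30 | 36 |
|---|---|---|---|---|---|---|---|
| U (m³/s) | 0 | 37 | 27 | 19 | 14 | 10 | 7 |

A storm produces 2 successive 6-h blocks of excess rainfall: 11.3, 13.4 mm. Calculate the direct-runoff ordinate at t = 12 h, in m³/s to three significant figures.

Q ≈ 80.1 m³/s

By discrete convolution, Q_j = Σ (P_i / 10 mm) · U_{j−i}.
At t = 12 h (j=2): Q = (11.3/10)·27 + (13.4/10)·37 = 80.1 m³/s.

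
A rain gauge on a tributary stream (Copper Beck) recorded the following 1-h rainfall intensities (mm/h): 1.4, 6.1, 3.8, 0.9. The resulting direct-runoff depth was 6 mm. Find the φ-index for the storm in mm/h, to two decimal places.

φ ≈ 1.95 mm/h

Only the 2 blocks with intensity above φ contribute runoff: 6.1, 3.8 mm/h.
Σ(I−φ)·Δt = d  ⇒  (6.1+3.8 − 2φ)·1 = 6
φ = (9.900 − 6/1) / 2 = 1.95 mm/h.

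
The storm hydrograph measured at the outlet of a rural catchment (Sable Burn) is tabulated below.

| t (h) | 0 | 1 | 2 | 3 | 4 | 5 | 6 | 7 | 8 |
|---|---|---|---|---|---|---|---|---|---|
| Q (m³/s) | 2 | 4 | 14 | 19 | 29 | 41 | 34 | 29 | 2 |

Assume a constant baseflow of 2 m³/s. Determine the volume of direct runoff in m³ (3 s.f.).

V ≈ 5.62 × 10^5 m³

Direct-runoff ordinates (Q − Q_b): 0.0, 2.0, 12.0, 17.0, 27.0, 39.0, 32.0, 27.0, 0.0 m³/s.
ΣQ_DR = 156.0 m³/s.
With Δt = 1 h = 3600 s, V = ΣQ_DR · Δt = 156.0 × 3600 = 5.62 × 10^5 m³.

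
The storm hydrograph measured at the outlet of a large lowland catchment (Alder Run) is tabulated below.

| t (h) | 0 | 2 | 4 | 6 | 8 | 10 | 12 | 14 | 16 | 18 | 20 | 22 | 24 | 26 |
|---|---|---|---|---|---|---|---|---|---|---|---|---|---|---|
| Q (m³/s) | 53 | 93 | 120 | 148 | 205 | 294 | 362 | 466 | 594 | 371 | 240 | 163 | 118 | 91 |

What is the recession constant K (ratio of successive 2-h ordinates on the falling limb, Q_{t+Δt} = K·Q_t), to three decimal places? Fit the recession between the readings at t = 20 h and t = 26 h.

K ≈ 0.724

Using the recession-limb readings at t = 20 h and t = 26 h: Q falls from 240 to 91 m³/s over 3 intervals.
K = (Q₂/Q₁)^(1/3) = (91/240)^(1/3) = 0.724.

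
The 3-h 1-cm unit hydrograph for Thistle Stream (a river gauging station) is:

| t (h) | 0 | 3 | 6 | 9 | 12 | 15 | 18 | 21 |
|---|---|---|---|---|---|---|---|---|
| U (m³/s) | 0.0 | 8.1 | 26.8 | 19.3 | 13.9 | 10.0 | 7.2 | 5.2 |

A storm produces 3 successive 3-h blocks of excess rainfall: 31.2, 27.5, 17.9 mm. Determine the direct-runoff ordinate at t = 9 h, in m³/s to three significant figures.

By discrete convolution, Q_j = Σ (P_i / 10 mm) · U_{j−i}.
At t = 9 h (j=3): Q = (31.2/10)·19.3 + (27.5/10)·26.8 + (17.9/10)·8.1 = 148 m³/s.

Q ≈ 148 m³/s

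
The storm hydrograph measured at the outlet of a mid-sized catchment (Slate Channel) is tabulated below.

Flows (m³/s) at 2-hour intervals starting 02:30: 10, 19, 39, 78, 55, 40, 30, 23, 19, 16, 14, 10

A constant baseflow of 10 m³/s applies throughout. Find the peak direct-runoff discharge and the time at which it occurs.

Q_p = 68.0 m³/s at t = 08:30

Subtracting baseflow gives direct-runoff ordinates: 0.0, 9.0, 29.0, 68.0, 45.0, 30.0, 20.0, 13.0, 9.0, 6.0, 4.0, 0.0 m³/s.
The maximum is 68.0 m³/s, occurring at the reading for t = 08:30.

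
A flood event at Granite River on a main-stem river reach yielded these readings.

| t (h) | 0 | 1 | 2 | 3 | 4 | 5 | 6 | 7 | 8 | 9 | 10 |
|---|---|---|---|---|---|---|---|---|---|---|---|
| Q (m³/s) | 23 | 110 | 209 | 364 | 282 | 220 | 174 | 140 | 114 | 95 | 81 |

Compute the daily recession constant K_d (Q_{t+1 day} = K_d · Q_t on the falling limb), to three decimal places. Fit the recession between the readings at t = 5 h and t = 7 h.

Between t = 5 h and t = 7 h the flow falls from 220 to 140 m³/s over 2×1 h = 2 h.
Per-interval ratio K = (140/220)^(1/2) = 0.7977; K_d = K^(24/1) = 0.004.

K_d ≈ 0.004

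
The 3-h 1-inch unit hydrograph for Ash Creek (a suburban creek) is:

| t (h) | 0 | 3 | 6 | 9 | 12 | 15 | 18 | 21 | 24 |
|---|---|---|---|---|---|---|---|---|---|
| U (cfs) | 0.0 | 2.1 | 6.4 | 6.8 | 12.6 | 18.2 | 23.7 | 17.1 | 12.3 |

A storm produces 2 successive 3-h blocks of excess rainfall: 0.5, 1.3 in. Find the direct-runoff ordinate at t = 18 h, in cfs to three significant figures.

Q ≈ 35.5 cfs

By discrete convolution, Q_j = Σ (P_i / 1 in) · U_{j−i}.
At t = 18 h (j=6): Q = (0.5/1)·23.7 + (1.3/1)·18.2 = 35.5 cfs.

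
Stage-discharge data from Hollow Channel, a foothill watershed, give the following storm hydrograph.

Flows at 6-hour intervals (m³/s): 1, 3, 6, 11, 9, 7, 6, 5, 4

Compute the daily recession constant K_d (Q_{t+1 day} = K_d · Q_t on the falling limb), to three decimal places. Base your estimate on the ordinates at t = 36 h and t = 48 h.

K_d ≈ 0.444

Between t = 36 h and t = 48 h the flow falls from 6 to 4 m³/s over 2×6 h = 12 h.
Per-interval ratio K = (4/6)^(1/2) = 0.8165; K_d = K^(24/6) = 0.444.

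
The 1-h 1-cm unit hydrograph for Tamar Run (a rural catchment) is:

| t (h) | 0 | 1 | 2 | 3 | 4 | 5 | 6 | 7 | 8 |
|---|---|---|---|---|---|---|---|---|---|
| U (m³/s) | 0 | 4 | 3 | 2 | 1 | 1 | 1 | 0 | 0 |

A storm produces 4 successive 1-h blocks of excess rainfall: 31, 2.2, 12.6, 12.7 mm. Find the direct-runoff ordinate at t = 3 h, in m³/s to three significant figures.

By discrete convolution, Q_j = Σ (P_i / 10 mm) · U_{j−i}.
At t = 3 h (j=3): Q = (31/10)·2 + (2.2/10)·3 + (12.6/10)·4 + (12.7/10)·0 = 11.9 m³/s.

Q ≈ 11.9 m³/s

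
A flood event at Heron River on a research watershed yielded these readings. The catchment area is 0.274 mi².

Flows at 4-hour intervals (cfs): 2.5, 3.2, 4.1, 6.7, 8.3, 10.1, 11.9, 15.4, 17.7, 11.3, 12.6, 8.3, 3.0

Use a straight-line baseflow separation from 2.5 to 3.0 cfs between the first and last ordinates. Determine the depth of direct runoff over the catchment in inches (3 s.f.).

Direct runoff: 0.00, 0.66, 1.52, 4.08, 5.63, 7.39, 9.15, 12.61, 14.87, 8.43, 9.68, 5.34, 0.00 cfs; ΣQ_DR = 79.35 cfs.
V = ΣQ_DR · Δt = 79.35 × 14400 s = 1.143 × 10^6 ft³.
Over A = 0.274 mi², depth = V / A = 1.80 in.

d ≈ 1.80 in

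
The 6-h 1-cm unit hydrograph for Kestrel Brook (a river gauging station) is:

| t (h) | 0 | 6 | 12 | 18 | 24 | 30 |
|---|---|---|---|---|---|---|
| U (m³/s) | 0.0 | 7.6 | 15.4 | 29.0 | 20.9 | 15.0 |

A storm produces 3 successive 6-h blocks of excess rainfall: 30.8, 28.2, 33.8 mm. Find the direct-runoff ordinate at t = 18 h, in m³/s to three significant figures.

Q ≈ 158 m³/s

By discrete convolution, Q_j = Σ (P_i / 10 mm) · U_{j−i}.
At t = 18 h (j=3): Q = (30.8/10)·29.0 + (28.2/10)·15.4 + (33.8/10)·7.6 = 158 m³/s.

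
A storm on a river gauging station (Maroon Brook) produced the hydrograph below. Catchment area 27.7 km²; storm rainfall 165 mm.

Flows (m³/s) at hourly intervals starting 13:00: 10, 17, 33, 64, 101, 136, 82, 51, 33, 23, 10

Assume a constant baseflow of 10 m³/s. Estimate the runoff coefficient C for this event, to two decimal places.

ΣQ_DR = 450.0 m³/s; V = ΣQ_DR·Δt = 1.620 × 10^6 m³.
Runoff depth d = V / A = 58.48 mm.
C = d / P = 58.48 / 165 = 0.35.

C ≈ 0.35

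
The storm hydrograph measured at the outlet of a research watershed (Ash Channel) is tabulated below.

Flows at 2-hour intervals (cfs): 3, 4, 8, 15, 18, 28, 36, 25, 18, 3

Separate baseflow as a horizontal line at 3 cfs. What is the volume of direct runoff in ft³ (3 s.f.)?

V ≈ 9.22 × 10^5 ft³

Direct-runoff ordinates (Q − Q_b): 0.0, 1.0, 5.0, 12.0, 15.0, 25.0, 33.0, 22.0, 15.0, 0.0 cfs.
ΣQ_DR = 128.0 cfs.
With Δt = 2 h = 7200 s, V = ΣQ_DR · Δt = 128.0 × 7200 = 9.22 × 10^5 ft³.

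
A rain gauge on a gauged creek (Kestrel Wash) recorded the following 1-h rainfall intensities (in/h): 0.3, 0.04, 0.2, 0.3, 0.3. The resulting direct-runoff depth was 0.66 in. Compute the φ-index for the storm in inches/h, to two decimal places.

φ ≈ 0.11 in/h

Only the 4 blocks with intensity above φ contribute runoff: 0.3, 0.2, 0.3, 0.3 in/h.
Σ(I−φ)·Δt = d  ⇒  (0.3+0.2+0.3+0.3 − 4φ)·1 = 0.66
φ = (1.100 − 0.66/1) / 4 = 0.11 in/h.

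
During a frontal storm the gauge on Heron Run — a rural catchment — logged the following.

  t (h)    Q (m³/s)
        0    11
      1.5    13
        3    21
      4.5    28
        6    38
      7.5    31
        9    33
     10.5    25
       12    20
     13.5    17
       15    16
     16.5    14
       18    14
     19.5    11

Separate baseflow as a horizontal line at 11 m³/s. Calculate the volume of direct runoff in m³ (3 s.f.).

Direct-runoff ordinates (Q − Q_b): 0.0, 2.0, 10.0, 17.0, 27.0, 20.0, 22.0, 14.0, 9.0, 6.0, 5.0, 3.0, 3.0, 0.0 m³/s.
ΣQ_DR = 138.0 m³/s.
With Δt = 1.5 h = 5400 s, V = ΣQ_DR · Δt = 138.0 × 5400 = 7.45 × 10^5 m³.

V ≈ 7.45 × 10^5 m³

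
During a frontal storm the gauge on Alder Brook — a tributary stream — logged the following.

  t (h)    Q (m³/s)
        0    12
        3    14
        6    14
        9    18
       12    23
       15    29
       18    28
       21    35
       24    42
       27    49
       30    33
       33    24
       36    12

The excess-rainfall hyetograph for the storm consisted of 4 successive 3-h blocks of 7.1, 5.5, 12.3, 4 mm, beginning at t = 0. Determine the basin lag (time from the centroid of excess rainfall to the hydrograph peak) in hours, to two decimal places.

Centroid of excess rainfall: t_c = Σ P_i·t̄_i / ΣP_i = 5.8702 h (block centres at 1.5, 4.5, 7.5, 10.5 h).
Hydrograph peak occurs at t = 27 h, so basin lag t_L = 27 − 5.8702 = 21.13 h.

t_L ≈ 21.13 h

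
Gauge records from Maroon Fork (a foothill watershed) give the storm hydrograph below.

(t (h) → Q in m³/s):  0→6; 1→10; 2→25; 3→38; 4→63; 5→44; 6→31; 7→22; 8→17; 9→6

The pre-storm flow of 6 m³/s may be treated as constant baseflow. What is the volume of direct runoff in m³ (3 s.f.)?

V ≈ 7.27 × 10^5 m³

Direct-runoff ordinates (Q − Q_b): 0.0, 4.0, 19.0, 32.0, 57.0, 38.0, 25.0, 16.0, 11.0, 0.0 m³/s.
ΣQ_DR = 202.0 m³/s.
With Δt = 1 h = 3600 s, V = ΣQ_DR · Δt = 202.0 × 3600 = 7.27 × 10^5 m³.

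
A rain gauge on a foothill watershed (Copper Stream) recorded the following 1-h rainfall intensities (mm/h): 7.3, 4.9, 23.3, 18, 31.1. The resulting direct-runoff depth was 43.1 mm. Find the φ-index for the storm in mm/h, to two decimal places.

Only the 3 blocks with intensity above φ contribute runoff: 23.3, 18, 31.1 mm/h.
Σ(I−φ)·Δt = d  ⇒  (23.3+18+31.1 − 3φ)·1 = 43.1
φ = (72.40 − 43.1/1) / 3 = 9.77 mm/h.

φ ≈ 9.77 mm/h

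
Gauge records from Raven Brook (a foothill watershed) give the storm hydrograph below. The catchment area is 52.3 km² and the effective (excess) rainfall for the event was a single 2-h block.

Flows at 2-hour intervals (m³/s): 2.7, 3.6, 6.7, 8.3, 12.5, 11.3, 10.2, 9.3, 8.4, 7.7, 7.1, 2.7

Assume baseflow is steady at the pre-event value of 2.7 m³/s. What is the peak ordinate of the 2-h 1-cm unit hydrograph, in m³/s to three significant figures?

U_p ≈ 12.3 m³/s

Direct runoff: 0.0, 0.9, 4.0, 5.6, 9.8, 8.6, 7.5, 6.6, 5.7, 5.0, 4.4, 0.0 m³/s; ΣQ_DR = 58.10 m³/s, peak = 9.8 m³/s.
Runoff depth d = ΣQ_DR·Δt / A = 58.10 × 7200 / (52.3 km²) = 7.998 mm.
The 1-cm UH is the DRH scaled by (10 mm)/d, so U_p = 9.8 × 10/7.998 = 12.3 m³/s.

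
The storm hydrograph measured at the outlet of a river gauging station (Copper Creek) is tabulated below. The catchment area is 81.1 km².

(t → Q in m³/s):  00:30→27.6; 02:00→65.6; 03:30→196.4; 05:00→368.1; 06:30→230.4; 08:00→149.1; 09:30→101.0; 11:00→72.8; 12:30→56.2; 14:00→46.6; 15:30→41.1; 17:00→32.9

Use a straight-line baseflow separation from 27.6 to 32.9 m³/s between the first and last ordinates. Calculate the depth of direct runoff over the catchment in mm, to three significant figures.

Direct runoff: 0.00, 37.52, 167.84, 339.05, 200.87, 119.09, 70.51, 41.83, 24.75, 14.66, 8.68, 0.00 m³/s; ΣQ_DR = 1025 m³/s.
V = ΣQ_DR · Δt = 1025 × 5400 s = 5.534 × 10^6 m³.
Over A = 81.1 km², depth = V / A = 68.2 mm.

d ≈ 68.2 mm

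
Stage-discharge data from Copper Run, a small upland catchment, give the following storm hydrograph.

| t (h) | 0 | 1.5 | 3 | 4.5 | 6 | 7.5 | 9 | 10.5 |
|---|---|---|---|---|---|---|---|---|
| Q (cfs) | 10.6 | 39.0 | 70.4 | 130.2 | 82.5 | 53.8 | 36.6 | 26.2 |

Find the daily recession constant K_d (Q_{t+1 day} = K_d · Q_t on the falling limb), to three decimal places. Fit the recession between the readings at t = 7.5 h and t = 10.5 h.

K_d ≈ 0.003

Between t = 7.5 h and t = 10.5 h the flow falls from 53.8 to 26.2 cfs over 2×1.5 h = 3 h.
Per-interval ratio K = (26.2/53.8)^(1/2) = 0.6978; K_d = K^(24/1.5) = 0.003.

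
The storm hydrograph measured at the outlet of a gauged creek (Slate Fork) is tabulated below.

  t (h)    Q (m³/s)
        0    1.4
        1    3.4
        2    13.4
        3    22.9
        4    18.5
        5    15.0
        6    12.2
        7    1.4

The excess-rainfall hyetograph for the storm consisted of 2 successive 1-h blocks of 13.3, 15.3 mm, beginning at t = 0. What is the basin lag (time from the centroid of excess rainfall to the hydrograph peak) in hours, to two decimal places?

Centroid of excess rainfall: t_c = Σ P_i·t̄_i / ΣP_i = 1.0350 h (block centres at 0.5, 1.5 h).
Hydrograph peak occurs at t = 3 h, so basin lag t_L = 3 − 1.0350 = 1.97 h.

t_L ≈ 1.97 h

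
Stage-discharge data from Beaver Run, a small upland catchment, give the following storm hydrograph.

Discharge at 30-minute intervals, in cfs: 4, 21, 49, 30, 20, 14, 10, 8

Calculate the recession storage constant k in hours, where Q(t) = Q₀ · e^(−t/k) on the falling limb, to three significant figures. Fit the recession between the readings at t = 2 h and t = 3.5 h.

k ≈ 1.64 h

On the falling limb, Q drops from 20 to 8 cfs between t = 2 h and t = 3.5 h (Δt = 1.5 h).
k = −Δt / ln(Q₂/Q₁) = −1.5 / ln(8/20) = 1.64 h.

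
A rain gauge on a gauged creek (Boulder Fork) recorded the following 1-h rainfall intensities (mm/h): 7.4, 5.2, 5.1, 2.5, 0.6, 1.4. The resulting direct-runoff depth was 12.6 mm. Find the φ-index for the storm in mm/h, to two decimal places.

φ ≈ 1.90 mm/h

Only the 4 blocks with intensity above φ contribute runoff: 7.4, 5.2, 5.1, 2.5 mm/h.
Σ(I−φ)·Δt = d  ⇒  (7.4+5.2+5.1+2.5 − 4φ)·1 = 12.6
φ = (20.20 − 12.6/1) / 4 = 1.90 mm/h.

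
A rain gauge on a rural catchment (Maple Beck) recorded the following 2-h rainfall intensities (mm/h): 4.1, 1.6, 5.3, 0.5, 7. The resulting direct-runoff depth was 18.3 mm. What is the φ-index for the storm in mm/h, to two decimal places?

Only the 3 blocks with intensity above φ contribute runoff: 4.1, 5.3, 7 mm/h.
Σ(I−φ)·Δt = d  ⇒  (4.1+5.3+7 − 3φ)·2 = 18.3
φ = (16.40 − 18.3/2) / 3 = 2.42 mm/h.

φ ≈ 2.42 mm/h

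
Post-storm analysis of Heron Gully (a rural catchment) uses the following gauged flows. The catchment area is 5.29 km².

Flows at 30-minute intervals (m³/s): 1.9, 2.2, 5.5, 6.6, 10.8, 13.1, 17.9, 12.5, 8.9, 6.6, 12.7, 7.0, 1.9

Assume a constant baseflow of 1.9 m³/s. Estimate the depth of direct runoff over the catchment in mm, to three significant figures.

d ≈ 28.2 mm

Direct runoff: 0.0, 0.3, 3.6, 4.7, 8.9, 11.2, 16.0, 10.6, 7.0, 4.7, 10.8, 5.1, 0.0 m³/s; ΣQ_DR = 82.90 m³/s.
V = ΣQ_DR · Δt = 82.90 × 1800 s = 1.492 × 10^5 m³.
Over A = 5.29 km², depth = V / A = 28.2 mm.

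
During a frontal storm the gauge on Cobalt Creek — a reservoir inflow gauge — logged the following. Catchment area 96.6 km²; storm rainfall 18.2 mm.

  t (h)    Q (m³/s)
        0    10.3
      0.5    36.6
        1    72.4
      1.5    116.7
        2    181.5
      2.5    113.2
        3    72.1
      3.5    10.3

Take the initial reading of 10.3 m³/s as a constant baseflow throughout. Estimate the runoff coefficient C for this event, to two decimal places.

ΣQ_DR = 530.7 m³/s; V = ΣQ_DR·Δt = 9.553 × 10^5 m³.
Runoff depth d = V / A = 9.889 mm.
C = d / P = 9.889 / 18.2 = 0.54.

C ≈ 0.54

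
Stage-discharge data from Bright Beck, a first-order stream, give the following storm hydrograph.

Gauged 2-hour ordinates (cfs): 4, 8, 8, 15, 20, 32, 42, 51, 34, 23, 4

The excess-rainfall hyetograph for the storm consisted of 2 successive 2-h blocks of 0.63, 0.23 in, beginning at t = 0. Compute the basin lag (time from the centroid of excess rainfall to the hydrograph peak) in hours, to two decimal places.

t_L ≈ 12.47 h

Centroid of excess rainfall: t_c = Σ P_i·t̄_i / ΣP_i = 1.5349 h (block centres at 1, 3 h).
Hydrograph peak occurs at t = 14 h, so basin lag t_L = 14 − 1.5349 = 12.47 h.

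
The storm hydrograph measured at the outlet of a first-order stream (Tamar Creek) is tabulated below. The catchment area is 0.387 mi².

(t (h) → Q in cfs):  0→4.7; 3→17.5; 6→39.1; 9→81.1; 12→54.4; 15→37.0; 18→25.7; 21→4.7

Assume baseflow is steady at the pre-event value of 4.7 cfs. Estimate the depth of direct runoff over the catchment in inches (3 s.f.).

d ≈ 2.72 in

Direct runoff: 0.0, 12.8, 34.4, 76.4, 49.7, 32.3, 21.0, 0.0 cfs; ΣQ_DR = 226.6 cfs.
V = ΣQ_DR · Δt = 226.6 × 10800 s = 2.447 × 10^6 ft³.
Over A = 0.387 mi², depth = V / A = 2.72 in.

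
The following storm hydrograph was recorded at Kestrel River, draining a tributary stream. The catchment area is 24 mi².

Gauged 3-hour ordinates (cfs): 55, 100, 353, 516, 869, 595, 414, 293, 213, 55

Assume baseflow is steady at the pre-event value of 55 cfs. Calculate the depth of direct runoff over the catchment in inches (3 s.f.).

d ≈ 0.564 in

Direct runoff: 0.0, 45.0, 298.0, 461.0, 814.0, 540.0, 359.0, 238.0, 158.0, 0.0 cfs; ΣQ_DR = 2913 cfs.
V = ΣQ_DR · Δt = 2913 × 10800 s = 3.146 × 10^7 ft³.
Over A = 24 mi², depth = V / A = 0.564 in.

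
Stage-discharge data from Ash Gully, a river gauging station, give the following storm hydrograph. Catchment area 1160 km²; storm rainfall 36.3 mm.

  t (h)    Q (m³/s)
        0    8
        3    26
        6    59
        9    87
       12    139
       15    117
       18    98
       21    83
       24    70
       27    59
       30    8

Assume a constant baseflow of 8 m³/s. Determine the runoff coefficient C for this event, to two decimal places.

C ≈ 0.17

ΣQ_DR = 666.0 m³/s; V = ΣQ_DR·Δt = 7.193 × 10^6 m³.
Runoff depth d = V / A = 6.201 mm.
C = d / P = 6.201 / 36.3 = 0.17.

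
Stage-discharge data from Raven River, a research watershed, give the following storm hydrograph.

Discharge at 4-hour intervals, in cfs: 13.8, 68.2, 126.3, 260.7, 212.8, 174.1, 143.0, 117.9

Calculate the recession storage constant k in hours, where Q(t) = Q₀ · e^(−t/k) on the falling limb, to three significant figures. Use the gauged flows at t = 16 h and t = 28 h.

k ≈ 20.3 h

On the falling limb, Q drops from 212.8 to 117.9 cfs between t = 16 h and t = 28 h (Δt = 12 h).
k = −Δt / ln(Q₂/Q₁) = −12 / ln(117.9/212.8) = 20.3 h.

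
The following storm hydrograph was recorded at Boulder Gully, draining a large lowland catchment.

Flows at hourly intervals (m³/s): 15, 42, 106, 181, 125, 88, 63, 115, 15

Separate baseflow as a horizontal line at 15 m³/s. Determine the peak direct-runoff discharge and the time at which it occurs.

Subtracting baseflow gives direct-runoff ordinates: 0.0, 27.0, 91.0, 166.0, 110.0, 73.0, 48.0, 100.0, 0.0 m³/s.
The maximum is 166.0 m³/s, occurring at the reading for t = 3 h.

Q_p = 166.0 m³/s at t = 3 h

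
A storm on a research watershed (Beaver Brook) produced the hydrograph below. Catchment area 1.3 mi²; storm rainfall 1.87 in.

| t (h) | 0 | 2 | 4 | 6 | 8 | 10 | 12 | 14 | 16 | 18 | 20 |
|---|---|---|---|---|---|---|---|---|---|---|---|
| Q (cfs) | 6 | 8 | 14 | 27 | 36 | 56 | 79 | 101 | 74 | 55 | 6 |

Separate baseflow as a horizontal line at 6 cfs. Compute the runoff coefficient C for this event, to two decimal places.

C ≈ 0.50

ΣQ_DR = 396.0 cfs; V = ΣQ_DR·Δt = 2.851 × 10^6 ft³.
Runoff depth d = V / A = 0.9441 in.
C = d / P = 0.9441 / 1.87 = 0.50.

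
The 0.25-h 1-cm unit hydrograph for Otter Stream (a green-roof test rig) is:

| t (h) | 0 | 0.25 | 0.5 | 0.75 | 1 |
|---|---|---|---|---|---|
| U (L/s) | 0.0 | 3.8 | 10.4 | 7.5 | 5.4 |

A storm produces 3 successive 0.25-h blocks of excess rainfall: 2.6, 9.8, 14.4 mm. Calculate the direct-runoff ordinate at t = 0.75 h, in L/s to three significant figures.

Q ≈ 17.6 L/s

By discrete convolution, Q_j = Σ (P_i / 10 mm) · U_{j−i}.
At t = 0.75 h (j=3): Q = (2.6/10)·7.5 + (9.8/10)·10.4 + (14.4/10)·3.8 = 17.6 L/s.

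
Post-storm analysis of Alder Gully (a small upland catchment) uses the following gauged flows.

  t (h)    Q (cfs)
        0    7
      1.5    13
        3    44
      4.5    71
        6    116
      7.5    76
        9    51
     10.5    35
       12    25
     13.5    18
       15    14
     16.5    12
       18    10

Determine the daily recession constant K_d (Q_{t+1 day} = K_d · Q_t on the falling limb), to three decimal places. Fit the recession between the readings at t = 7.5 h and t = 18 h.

K_d ≈ 0.010

Between t = 7.5 h and t = 18 h the flow falls from 76 to 10 cfs over 7×1.5 h = 10.5 h.
Per-interval ratio K = (10/76)^(1/7) = 0.7485; K_d = K^(24/1.5) = 0.010.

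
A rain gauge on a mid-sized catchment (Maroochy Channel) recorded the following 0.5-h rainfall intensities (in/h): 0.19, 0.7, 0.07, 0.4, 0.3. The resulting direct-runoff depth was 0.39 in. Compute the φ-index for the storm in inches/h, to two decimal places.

φ ≈ 0.21 in/h

Only the 3 blocks with intensity above φ contribute runoff: 0.7, 0.4, 0.3 in/h.
Σ(I−φ)·Δt = d  ⇒  (0.7+0.4+0.3 − 3φ)·0.5 = 0.39
φ = (1.400 − 0.39/0.5) / 3 = 0.21 in/h.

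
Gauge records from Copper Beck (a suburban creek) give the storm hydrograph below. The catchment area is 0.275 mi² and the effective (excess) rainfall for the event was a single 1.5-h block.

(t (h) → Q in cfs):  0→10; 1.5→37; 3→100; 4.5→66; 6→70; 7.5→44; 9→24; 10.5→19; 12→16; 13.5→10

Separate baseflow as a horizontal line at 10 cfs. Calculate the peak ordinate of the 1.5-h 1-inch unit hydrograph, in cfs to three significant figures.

Direct runoff: 0.0, 27.0, 90.0, 56.0, 60.0, 34.0, 14.0, 9.0, 6.0, 0.0 cfs; ΣQ_DR = 296.0 cfs, peak = 90.0 cfs.
Runoff depth d = ΣQ_DR·Δt / A = 296.0 × 5400 / (0.275 mi²) = 2.502 in.
The 1-inch UH is the DRH scaled by (1 in)/d, so U_p = 90.0 × 1/2.502 = 36.0 cfs.

U_p ≈ 36.0 cfs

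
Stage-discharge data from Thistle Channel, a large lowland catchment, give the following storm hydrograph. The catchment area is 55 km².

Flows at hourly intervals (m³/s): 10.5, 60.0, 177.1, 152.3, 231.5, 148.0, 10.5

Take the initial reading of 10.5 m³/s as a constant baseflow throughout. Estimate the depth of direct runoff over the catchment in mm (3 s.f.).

d ≈ 46.9 mm

Direct runoff: 0.0, 49.5, 166.6, 141.8, 221.0, 137.5, 0.0 m³/s; ΣQ_DR = 716.4 m³/s.
V = ΣQ_DR · Δt = 716.4 × 3600 s = 2.579 × 10^6 m³.
Over A = 55 km², depth = V / A = 46.9 mm.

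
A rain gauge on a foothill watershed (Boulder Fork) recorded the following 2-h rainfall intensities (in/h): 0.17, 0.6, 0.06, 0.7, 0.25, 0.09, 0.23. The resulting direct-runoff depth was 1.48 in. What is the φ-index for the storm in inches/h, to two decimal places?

Only the 2 blocks with intensity above φ contribute runoff: 0.6, 0.7 in/h.
Σ(I−φ)·Δt = d  ⇒  (0.6+0.7 − 2φ)·2 = 1.48
φ = (1.300 − 1.48/2) / 2 = 0.28 in/h.

φ ≈ 0.28 in/h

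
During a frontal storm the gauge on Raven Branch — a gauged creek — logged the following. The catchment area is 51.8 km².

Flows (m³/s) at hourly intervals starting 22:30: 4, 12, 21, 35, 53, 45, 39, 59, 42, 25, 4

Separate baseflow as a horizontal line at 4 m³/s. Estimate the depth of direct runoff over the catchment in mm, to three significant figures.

d ≈ 20.5 mm

Direct runoff: 0.0, 8.0, 17.0, 31.0, 49.0, 41.0, 35.0, 55.0, 38.0, 21.0, 0.0 m³/s; ΣQ_DR = 295.0 m³/s.
V = ΣQ_DR · Δt = 295.0 × 3600 s = 1.062 × 10^6 m³.
Over A = 51.8 km², depth = V / A = 20.5 mm.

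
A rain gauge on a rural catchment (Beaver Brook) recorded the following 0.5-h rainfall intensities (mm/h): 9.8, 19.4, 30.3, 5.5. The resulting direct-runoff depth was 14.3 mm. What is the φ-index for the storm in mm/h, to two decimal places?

φ ≈ 10.55 mm/h

Only the 2 blocks with intensity above φ contribute runoff: 19.4, 30.3 mm/h.
Σ(I−φ)·Δt = d  ⇒  (19.4+30.3 − 2φ)·0.5 = 14.3
φ = (49.70 − 14.3/0.5) / 2 = 10.55 mm/h.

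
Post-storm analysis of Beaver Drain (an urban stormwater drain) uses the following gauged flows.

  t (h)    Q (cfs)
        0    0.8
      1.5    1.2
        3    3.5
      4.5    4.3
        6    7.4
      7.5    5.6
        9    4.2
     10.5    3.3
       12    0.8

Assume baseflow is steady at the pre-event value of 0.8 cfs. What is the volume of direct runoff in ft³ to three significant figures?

Direct-runoff ordinates (Q − Q_b): 0.0, 0.4, 2.7, 3.5, 6.6, 4.8, 3.4, 2.5, 0.0 cfs.
ΣQ_DR = 23.90 cfs.
With Δt = 1.5 h = 5400 s, V = ΣQ_DR · Δt = 23.90 × 5400 = 1.29 × 10^5 ft³.

V ≈ 1.29 × 10^5 ft³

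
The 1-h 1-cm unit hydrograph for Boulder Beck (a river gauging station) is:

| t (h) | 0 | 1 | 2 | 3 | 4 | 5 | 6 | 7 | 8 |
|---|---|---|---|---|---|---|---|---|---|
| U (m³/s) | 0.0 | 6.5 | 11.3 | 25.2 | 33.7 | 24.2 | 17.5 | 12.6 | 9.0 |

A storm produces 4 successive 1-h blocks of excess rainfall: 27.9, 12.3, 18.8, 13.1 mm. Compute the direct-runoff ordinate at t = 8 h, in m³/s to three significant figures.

By discrete convolution, Q_j = Σ (P_i / 10 mm) · U_{j−i}.
At t = 8 h (j=8): Q = (27.9/10)·9.0 + (12.3/10)·12.6 + (18.8/10)·17.5 + (13.1/10)·24.2 = 105 m³/s.

Q ≈ 105 m³/s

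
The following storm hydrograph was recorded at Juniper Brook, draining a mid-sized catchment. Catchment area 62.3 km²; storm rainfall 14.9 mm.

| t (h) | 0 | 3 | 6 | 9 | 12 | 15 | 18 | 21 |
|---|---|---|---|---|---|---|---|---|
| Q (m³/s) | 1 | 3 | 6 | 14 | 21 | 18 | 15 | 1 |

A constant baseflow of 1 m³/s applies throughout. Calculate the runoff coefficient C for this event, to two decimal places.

ΣQ_DR = 71.00 m³/s; V = ΣQ_DR·Δt = 7.668 × 10^5 m³.
Runoff depth d = V / A = 12.31 mm.
C = d / P = 12.31 / 14.9 = 0.83.

C ≈ 0.83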